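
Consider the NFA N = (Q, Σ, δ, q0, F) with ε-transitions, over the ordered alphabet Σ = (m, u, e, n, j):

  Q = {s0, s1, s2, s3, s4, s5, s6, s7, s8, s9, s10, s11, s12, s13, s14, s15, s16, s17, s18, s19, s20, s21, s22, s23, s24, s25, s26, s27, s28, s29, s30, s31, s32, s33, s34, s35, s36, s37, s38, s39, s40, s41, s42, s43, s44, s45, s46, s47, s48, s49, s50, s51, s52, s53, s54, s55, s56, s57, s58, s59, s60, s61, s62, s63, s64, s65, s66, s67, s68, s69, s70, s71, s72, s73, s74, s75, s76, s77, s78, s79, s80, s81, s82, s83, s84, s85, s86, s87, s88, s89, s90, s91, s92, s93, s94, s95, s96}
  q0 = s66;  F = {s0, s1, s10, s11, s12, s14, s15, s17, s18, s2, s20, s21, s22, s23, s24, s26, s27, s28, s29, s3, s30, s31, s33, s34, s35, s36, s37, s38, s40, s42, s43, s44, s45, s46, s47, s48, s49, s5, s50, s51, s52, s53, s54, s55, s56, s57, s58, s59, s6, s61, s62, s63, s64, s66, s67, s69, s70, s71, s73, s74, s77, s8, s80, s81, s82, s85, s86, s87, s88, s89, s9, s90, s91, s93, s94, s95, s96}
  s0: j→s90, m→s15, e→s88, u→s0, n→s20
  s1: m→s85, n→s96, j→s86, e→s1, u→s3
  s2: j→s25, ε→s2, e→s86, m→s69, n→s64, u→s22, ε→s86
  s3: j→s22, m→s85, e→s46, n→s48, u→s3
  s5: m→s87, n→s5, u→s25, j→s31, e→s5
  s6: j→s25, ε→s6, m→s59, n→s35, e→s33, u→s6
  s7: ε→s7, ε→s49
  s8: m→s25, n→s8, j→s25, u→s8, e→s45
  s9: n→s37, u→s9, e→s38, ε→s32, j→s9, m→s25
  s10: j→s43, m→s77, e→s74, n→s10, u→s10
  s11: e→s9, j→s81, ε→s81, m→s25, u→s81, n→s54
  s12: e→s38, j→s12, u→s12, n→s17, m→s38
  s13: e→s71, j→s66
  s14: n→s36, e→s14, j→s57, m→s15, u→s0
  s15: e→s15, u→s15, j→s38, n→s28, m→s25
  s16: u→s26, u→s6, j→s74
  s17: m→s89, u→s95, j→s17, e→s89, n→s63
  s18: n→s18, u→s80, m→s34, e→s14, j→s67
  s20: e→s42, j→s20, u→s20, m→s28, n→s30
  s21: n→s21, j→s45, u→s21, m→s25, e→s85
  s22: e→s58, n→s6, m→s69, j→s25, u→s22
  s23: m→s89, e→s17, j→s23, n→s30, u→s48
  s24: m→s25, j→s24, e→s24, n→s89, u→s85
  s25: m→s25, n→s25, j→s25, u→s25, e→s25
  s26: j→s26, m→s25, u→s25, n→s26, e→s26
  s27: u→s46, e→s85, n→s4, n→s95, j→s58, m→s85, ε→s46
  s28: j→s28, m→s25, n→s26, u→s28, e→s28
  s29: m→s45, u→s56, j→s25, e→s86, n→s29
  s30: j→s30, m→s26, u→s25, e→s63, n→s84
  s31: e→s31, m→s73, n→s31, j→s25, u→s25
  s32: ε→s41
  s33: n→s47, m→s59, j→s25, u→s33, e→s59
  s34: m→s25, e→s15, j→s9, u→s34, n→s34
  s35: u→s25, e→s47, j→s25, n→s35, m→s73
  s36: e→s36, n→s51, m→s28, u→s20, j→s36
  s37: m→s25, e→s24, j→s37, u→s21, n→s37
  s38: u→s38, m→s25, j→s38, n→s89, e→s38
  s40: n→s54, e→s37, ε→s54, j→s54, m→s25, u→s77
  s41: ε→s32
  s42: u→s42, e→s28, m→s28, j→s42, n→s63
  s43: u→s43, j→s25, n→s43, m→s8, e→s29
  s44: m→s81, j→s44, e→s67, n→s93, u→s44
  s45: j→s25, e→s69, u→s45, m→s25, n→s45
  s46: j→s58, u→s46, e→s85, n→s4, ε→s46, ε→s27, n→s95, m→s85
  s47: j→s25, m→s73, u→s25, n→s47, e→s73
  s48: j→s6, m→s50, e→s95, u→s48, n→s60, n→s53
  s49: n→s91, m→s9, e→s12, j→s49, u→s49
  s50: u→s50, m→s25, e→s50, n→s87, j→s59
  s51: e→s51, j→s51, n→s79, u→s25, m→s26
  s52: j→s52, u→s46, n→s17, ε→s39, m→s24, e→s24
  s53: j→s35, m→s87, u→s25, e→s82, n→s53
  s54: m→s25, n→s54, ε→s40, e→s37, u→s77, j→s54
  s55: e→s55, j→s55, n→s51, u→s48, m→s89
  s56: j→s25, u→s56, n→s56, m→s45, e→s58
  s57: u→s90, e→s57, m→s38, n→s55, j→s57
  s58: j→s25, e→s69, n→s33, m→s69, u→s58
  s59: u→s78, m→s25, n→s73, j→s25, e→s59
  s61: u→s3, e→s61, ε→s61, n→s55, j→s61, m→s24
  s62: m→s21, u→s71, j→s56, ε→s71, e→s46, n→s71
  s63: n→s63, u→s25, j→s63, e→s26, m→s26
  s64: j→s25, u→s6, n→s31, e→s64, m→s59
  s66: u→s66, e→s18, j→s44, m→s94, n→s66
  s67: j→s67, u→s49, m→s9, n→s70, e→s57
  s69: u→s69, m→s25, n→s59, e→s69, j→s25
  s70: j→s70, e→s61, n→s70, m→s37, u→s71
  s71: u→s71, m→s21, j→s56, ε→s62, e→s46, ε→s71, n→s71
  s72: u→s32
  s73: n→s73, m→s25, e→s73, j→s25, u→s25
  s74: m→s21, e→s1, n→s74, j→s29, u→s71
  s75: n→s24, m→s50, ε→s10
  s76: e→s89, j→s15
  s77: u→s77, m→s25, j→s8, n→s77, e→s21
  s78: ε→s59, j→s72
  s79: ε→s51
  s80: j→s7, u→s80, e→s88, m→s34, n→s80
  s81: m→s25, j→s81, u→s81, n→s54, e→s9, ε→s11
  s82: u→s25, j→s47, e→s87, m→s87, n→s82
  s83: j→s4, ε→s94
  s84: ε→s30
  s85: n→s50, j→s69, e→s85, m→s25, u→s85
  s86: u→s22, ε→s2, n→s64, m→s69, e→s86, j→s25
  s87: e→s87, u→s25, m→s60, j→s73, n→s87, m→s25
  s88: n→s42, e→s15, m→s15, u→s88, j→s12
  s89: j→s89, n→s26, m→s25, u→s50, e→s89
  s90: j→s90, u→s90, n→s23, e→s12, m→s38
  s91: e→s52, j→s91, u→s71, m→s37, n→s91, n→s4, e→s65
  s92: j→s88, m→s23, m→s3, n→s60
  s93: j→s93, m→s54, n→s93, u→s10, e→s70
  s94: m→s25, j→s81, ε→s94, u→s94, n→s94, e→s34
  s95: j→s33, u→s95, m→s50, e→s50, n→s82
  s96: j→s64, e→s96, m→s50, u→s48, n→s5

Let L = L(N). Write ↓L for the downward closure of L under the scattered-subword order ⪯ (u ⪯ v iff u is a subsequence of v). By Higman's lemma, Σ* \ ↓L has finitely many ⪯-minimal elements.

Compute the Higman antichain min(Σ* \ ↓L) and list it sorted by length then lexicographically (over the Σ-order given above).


|Q|=97, |F|=77, |δ|=439 (27 ε).
min D↑ (73 st, q0=0, F={4}): 0:m→1,u→0,e→2,n→0,j→3 1:m→4,u→1,e→5,n→1,j→6 2:m→5,u→7,e→8,n→2,j→9 3:m→6,u→3,e→9,n→10,j→3 4:m→4,u→4,e→4,n→4,j→4 5:m→4,u→5,e→11,n→5,j→12 6:m→4,u→6,e→12,n→13,j→6 7:m→5,u→7,e→14,n→7,j→15 8:m→11,u→16,e→8,n→17,j→18 9:m→12,u→15,e→18,n→19,j→9 10:m→13,u→20,e→19,n→10,j→10 11:m→4,u→11,e→11,n→21,j→22 12:m→4,u→12,e→22,n→23,j→12 13:m→4,u→24,e→23,n→13,j→13 14:m→11,u→14,e→11,n→25,j→26 15:m→12,u→15,e→26,n→27,j→15 16:m→11,u→16,e→14,n→28,j→29 17:m→21,u→28,e→17,n→30,j→17 18:m→22,u→29,e→18,n→31,j→18 19:m→23,u→32,e→33,n→19,j→19 20:m→24,u→20,e→34,n→20,j→35 21:m→4,u→21,e→21,n→36,j→21 22:m→4,u→22,e→22,n→37,j→22 23:m→4,u→38,e→39,n→23,j→23 24:m→4,u→24,e→38,n→24,j→40 25:m→21,u→25,e→21,n→41,j→25 26:m→22,u→26,e→22,n→42,j→26 27:m→23,u→32,e→43,n→27,j→27 28:m→21,u→28,e→25,n→44,j→28 29:m→22,u→29,e→26,n→45,j→29 30:m→36,u→4,e→30,n→30,j→30 31:m→37,u→46,e→31,n→30,j→31 32:m→38,u→32,e→47,n→32,j→48 33:m→39,u→49,e→33,n→31,j→33 34:m→38,u→32,e→50,n→34,j→51 35:m→40,u→35,e→51,n→35,j→4 36:m→4,u→4,e→36,n→36,j→36 37:m→4,u→52,e→37,n→36,j→37 38:m→4,u→38,e→53,n→38,j→54 39:m→4,u→53,e→39,n→37,j→39 40:m→4,u→40,e→54,n→40,j→4 41:m→36,u→4,e→36,n→41,j→41 42:m→37,u→55,e→37,n→41,j→42 43:m→39,u→47,e→39,n→42,j→43 44:m→36,u→4,e→41,n→44,j→44 45:m→37,u→46,e→42,n→44,j→45 46:m→52,u→46,e→55,n→56,j→57 47:m→53,u→47,e→53,n→55,j→58 48:m→54,u→48,e→58,n→48,j→4 49:m→53,u→49,e→47,n→46,j→59 50:m→53,u→49,e→50,n→60,j→61 51:m→54,u→48,e→61,n→51,j→4 52:m→4,u→52,e→52,n→62,j→63 53:m→4,u→53,e→53,n→52,j→64 54:m→4,u→54,e→64,n→54,j→4 55:m→52,u→55,e→52,n→65,j→66 56:m→62,u→4,e→65,n→56,j→67 57:m→63,u→57,e→66,n→67,j→4 58:m→64,u→58,e→64,n→66,j→4 59:m→64,u→59,e→58,n→57,j→4 60:m→52,u→46,e→60,n→68,j→69 61:m→64,u→59,e→61,n→69,j→4 62:m→4,u→4,e→62,n→62,j→70 63:m→4,u→63,e→63,n→70,j→4 64:m→4,u→64,e→64,n→63,j→4 65:m→62,u→4,e→62,n→65,j→71 66:m→63,u→66,e→63,n→71,j→4 67:m→70,u→4,e→71,n→67,j→4 68:m→62,u→4,e→68,n→68,j→72 69:m→63,u→57,e→69,n→72,j→4 70:m→4,u→4,e→70,n→70,j→4 71:m→70,u→4,e→70,n→71,j→4 72:m→70,u→4,e→72,n→72,j→4.
'mm': run [89, 30, 2] end={s25,s60} rej; 2/2 del acc.
'eueem': N↓-sim [89, 77, 58, 34, 18, 2] end={s25,s60} — reject; 5/5 del acc.
'eennu': run [89, 77, 60, 37, 16, 1] end={s25} rej; 5/5 deletions ∈↓L.
'jnujj': run [89, 80, 65, 44, 23, 4] end={s25,s32,s41,s72} ∉↓L; 5/5 del acc.
4 words, ⪯-incomp.

A = [mm, eueem, eennu, jnujj].


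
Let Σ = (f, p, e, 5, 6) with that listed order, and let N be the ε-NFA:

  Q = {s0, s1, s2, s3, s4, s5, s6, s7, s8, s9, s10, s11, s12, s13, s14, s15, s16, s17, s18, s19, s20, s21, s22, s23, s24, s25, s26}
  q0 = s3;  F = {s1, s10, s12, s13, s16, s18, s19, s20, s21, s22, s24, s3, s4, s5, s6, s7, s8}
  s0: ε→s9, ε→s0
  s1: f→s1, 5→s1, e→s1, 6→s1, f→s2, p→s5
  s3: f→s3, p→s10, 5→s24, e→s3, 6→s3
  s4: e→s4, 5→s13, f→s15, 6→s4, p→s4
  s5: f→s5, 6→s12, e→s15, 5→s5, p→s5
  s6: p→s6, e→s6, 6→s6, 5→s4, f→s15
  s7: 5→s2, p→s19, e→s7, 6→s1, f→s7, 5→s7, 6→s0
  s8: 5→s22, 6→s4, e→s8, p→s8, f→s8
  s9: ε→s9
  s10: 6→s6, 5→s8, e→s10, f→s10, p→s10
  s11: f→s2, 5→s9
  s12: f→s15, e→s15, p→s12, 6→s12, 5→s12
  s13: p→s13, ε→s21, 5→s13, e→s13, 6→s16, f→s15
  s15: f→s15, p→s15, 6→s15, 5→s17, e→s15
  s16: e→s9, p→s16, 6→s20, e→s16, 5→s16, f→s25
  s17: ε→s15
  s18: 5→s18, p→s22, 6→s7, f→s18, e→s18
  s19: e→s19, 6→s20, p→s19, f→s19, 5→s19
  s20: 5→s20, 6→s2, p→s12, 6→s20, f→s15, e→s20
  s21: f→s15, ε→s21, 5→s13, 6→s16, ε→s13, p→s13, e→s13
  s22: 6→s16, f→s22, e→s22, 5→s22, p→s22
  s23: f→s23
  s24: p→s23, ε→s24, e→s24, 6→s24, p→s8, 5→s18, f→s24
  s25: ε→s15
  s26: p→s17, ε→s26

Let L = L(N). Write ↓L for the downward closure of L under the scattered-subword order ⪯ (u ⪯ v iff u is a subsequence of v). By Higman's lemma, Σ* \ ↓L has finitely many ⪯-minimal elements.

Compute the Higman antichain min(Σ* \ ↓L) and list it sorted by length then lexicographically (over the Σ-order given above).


|Q|=27, |F|=17, |δ|=110 (10 ε).
min D↑ (17 st, q0=0, F={8}): 0:f→0,p→1,e→0,5→2,6→0 1:f→1,p→1,e→1,5→3,6→4 2:f→2,p→3,e→2,5→5,6→2 3:f→3,p→3,e→3,5→6,6→7 4:f→8,p→4,e→4,5→7,6→4 5:f→5,p→6,e→5,5→5,6→9 6:f→6,p→6,e→6,5→6,6→10 7:f→8,p→7,e→7,5→11,6→7 8:f→8,p→8,e→8,5→8,6→8 9:f→9,p→12,e→9,5→9,6→13 10:f→8,p→10,e→10,5→10,6→14 11:f→8,p→11,e→11,5→11,6→10 12:f→12,p→12,e→12,5→12,6→14 13:f→13,p→15,e→13,5→13,6→13 14:f→8,p→16,e→14,5→14,6→14 15:f→15,p→15,e→8,5→15,6→16 16:f→8,p→16,e→8,5→16,6→16 [Hopcroft].
'p6f': run [24, 18, 12, 3] end={s15,s17,s25} — reject; 3/3 single-dels accept.
'5566pe': |S_i|=[24, 21, 17, 13, 9, 4, 2] end={s15,s17} — reject; 6/6 del acc.
2 minimals (antichain).

A = [p6f, 5566pe].


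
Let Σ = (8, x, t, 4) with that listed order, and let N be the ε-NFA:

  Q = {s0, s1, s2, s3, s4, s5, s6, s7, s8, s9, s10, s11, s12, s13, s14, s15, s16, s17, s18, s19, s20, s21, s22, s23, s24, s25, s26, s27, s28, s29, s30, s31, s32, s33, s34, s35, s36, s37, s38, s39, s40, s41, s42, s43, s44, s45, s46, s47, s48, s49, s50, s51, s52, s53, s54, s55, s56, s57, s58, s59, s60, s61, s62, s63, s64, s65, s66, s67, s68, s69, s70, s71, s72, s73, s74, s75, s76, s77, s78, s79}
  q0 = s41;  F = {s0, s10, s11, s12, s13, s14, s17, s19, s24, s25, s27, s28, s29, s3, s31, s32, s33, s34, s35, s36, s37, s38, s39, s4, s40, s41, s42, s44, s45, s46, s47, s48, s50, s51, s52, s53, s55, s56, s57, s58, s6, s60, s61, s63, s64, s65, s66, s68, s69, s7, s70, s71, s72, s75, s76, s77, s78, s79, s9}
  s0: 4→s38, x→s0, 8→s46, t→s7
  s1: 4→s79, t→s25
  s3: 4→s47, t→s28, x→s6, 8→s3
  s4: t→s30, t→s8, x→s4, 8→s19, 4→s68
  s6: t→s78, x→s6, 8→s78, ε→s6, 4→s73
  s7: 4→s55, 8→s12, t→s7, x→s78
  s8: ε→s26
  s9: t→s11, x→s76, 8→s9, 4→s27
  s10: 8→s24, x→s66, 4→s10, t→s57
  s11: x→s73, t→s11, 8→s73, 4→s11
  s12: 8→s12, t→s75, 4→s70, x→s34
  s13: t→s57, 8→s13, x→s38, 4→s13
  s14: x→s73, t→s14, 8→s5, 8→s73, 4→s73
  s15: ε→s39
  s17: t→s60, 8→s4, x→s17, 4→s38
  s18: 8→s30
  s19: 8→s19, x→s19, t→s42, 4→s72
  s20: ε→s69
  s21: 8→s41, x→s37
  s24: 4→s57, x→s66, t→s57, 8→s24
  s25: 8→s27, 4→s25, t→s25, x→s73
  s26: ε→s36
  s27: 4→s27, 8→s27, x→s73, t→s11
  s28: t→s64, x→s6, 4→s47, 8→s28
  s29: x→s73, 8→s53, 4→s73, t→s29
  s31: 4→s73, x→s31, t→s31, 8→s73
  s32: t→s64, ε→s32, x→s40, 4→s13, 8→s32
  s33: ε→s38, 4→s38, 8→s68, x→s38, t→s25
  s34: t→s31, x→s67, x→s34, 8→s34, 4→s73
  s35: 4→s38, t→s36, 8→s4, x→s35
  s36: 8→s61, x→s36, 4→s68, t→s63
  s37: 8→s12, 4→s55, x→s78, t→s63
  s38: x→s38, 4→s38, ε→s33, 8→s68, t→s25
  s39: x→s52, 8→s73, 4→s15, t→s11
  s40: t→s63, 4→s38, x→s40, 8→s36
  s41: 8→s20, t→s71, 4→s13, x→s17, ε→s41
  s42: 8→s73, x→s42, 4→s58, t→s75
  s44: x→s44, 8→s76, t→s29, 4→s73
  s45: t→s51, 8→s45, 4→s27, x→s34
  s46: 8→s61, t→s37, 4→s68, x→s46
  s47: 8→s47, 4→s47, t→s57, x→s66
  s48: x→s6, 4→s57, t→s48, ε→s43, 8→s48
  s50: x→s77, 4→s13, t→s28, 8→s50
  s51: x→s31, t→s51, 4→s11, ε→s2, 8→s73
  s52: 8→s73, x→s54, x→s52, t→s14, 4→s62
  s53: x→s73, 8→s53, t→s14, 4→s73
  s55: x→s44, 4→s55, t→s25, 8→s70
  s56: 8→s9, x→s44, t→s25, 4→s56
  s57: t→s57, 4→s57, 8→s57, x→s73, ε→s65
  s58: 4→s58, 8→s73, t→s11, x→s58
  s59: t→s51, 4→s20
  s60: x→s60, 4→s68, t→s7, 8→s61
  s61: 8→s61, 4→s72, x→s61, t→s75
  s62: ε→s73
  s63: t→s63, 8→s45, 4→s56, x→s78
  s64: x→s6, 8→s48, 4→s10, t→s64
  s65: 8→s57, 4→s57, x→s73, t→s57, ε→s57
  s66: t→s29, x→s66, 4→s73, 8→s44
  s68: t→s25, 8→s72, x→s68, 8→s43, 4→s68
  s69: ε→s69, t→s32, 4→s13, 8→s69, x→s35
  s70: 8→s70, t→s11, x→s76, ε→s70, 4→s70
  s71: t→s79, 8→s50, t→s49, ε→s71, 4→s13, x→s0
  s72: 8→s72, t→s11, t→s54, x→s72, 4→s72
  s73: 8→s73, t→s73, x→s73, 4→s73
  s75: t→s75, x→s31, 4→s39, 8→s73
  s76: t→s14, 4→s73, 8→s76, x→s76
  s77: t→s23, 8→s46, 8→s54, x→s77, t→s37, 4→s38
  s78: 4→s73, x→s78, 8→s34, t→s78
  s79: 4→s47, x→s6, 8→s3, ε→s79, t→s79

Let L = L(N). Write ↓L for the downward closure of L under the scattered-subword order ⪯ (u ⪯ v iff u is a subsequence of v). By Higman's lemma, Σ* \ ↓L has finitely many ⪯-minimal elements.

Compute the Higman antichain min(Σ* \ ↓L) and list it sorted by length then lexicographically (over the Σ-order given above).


|Q|=80, |F|=59, |δ|=274 (18 ε).
min D↑ (58 st, q0=0, F={28}): 0:8→1,x→2,t→3,4→4 1:8→1,x→5,t→6,4→4 2:8→7,x→2,t→8,4→9 3:8→10,x→11,t→12,4→4 4:8→4,x→9,t→13,4→4 5:8→7,x→5,t→14,4→9 6:8→6,x→15,t→16,4→4 7:8→17,x→7,t→14,4→18 8:8→19,x→8,t→20,4→18 9:8→18,x→9,t→21,4→9 10:8→10,x→22,t→23,4→4 11:8→24,x→11,t→20,4→9 12:8→25,x→26,t→12,4→27 13:8→13,x→28,t→13,4→13 14:8→19,x→14,t→29,4→18 15:8→14,x→15,t→29,4→9 16:8→30,x→26,t→16,4→31 17:8→17,x→17,t→32,4→33 18:8→33,x→18,t→21,4→18 19:8→19,x→19,t→34,4→33 20:8→35,x→36,t→20,4→37 21:8→38,x→28,t→21,4→21 22:8→24,x→22,t→39,4→9 23:8→23,x→26,t→16,4→27 24:8→19,x→24,t→39,4→18 25:8→25,x→26,t→23,4→27 26:8→36,x→26,t→36,4→28 27:8→27,x→40,t→13,4→27 28:8→28,x→28,t→28,4→28 29:8→41,x→36,t→29,4→42 30:8→30,x→26,t→30,4→13 31:8→43,x→40,t→13,4→31 32:8→28,x→32,t→34,4→44 33:8→33,x→33,t→45,4→33 34:8→28,x→46,t→34,4→47 35:8→35,x→48,t→34,4→49 36:8→48,x→36,t→36,4→28 37:8→49,x→50,t→21,4→37 38:8→38,x→28,t→45,4→38 39:8→35,x→36,t→29,4→37 40:8→50,x→40,t→51,4→28 41:8→41,x→48,t→52,4→38 42:8→53,x→50,t→21,4→42 43:8→43,x→40,t→13,4→13 44:8→28,x→44,t→45,4→44 45:8→28,x→28,t→45,4→45 46:8→28,x→46,t→46,4→28 47:8→28,x→54,t→45,4→47 48:8→48,x→48,t→46,4→28 49:8→49,x→55,t→45,4→49 50:8→55,x→50,t→51,4→28 51:8→56,x→28,t→51,4→28 52:8→28,x→46,t→52,4→45 53:8→53,x→55,t→45,4→38 54:8→28,x→54,t→57,4→28 55:8→55,x→55,t→57,4→28 56:8→56,x→28,t→57,4→28 57:8→28,x→28,t→57,4→28 (ε-aug+det+¬).
'4tx': run [73, 32, 11, 1] end={s73} rej; 3/3 deletions ∈↓L.
'ttx4': |S_i|=[73, 66, 46, 16, 2] end={s62,s73} ∉↓L; 4/4 del acc.
'x88t8': run [73, 55, 43, 28, 15, 2] end={s5,s73} — reject; 5/5 del acc.
'xt8t8': |S_i|=[73, 55, 43, 25, 13, 2] end={s5,s73} — reject; 5/5 del acc.
'8tt84x': |S_i|=[73, 65, 56, 35, 24, 5, 1] end={s73} rej; 6/6 single-dels accept.
5 minimals (antichain).

min(Σ*\↓L) = [4tx, ttx4, x88t8, xt8t8, 8tt84x].


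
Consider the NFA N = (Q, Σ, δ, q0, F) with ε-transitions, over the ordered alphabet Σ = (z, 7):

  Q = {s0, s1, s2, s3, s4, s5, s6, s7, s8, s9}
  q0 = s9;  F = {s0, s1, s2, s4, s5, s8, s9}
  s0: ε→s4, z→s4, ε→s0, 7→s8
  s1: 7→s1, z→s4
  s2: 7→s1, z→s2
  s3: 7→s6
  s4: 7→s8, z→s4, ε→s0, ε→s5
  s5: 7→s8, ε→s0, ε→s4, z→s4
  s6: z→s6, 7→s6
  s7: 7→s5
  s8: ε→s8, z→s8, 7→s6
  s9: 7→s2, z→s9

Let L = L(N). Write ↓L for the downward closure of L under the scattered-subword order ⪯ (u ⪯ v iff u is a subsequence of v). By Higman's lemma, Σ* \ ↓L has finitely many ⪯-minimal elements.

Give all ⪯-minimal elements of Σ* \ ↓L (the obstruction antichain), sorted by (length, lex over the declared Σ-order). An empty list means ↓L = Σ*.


|Q|=10, |F|=7, |δ|=25 (7 ε).
min D↑ (6 st, q0=0, F={5}): 0:z→0,7→1 1:z→1,7→2 2:z→3,7→2 3:z→3,7→4 4:z→4,7→5 5:z→5,7→5.
'77z77': N↓-sim [8, 7, 6, 5, 2, 1] end={s6} ∉↓L; 5/5 deletions ∈↓L.
1 obstructions.

A = [77z77].


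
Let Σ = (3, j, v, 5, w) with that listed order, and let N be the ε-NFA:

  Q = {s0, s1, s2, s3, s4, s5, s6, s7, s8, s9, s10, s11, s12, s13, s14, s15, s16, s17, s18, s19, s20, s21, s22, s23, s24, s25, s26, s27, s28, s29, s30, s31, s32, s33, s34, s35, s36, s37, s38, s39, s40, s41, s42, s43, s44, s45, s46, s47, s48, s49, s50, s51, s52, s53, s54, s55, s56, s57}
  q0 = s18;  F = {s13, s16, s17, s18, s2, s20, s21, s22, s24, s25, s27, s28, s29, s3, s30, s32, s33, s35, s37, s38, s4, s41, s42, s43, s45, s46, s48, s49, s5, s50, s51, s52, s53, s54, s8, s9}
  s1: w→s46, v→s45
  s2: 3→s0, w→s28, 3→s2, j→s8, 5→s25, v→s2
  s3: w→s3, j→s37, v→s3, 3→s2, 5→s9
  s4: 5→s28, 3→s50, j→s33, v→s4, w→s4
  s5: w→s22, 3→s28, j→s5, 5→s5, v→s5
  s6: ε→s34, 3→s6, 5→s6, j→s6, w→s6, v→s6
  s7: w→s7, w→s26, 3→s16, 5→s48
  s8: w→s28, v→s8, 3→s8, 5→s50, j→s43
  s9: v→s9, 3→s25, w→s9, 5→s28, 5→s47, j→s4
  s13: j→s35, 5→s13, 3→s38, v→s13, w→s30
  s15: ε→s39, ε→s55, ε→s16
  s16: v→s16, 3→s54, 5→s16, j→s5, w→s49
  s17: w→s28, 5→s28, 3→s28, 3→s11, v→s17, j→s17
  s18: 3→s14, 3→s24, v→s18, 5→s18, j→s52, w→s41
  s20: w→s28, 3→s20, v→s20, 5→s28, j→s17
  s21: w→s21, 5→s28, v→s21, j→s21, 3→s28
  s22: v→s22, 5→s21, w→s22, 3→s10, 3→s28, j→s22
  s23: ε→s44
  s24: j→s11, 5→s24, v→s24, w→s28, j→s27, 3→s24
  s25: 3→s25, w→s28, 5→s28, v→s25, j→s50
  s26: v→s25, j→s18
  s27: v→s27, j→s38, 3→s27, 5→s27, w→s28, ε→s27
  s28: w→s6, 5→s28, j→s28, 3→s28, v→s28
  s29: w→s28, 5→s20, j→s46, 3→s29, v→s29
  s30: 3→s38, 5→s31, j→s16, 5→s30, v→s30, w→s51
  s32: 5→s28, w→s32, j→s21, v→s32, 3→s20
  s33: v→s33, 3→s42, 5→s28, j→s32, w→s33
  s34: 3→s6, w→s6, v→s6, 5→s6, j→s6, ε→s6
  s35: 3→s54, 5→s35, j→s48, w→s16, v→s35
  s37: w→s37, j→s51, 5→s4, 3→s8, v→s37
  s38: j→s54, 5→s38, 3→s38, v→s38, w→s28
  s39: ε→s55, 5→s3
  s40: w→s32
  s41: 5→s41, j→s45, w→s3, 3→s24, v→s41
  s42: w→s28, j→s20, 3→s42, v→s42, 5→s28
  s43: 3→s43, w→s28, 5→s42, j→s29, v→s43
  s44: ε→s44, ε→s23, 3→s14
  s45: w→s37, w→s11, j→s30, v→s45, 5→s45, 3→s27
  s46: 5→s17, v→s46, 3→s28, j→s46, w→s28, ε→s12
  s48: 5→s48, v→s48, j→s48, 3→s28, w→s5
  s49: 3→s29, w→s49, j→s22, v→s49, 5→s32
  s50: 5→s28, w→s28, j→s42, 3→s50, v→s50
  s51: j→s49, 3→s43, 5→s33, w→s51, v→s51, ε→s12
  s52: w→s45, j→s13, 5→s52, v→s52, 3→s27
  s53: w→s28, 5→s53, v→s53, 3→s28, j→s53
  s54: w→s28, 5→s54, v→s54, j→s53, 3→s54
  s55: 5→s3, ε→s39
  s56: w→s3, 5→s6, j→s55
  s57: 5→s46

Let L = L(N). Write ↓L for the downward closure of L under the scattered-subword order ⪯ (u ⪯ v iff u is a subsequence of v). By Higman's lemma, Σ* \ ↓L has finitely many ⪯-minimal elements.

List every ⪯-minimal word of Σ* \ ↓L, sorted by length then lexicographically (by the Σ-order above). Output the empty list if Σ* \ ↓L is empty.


|Q|=58, |F|=36, |δ|=227 (13 ε).
min D↑ (37 st, q0=0, F={10}): 0:3→1,j→2,v→0,5→0,w→3 1:3→1,j→4,v→1,5→1,w→5 2:3→4,j→6,v→2,5→2,w→7 3:3→1,j→7,v→3,5→3,w→8 4:3→4,j→9,v→4,5→4,w→5 5:3→5,j→5,v→5,5→5,w→10 6:3→9,j→11,v→6,5→6,w→12 7:3→4,j→12,v→7,5→7,w→13 8:3→14,j→13,v→8,5→15,w→8 9:3→9,j→16,v→9,5→9,w→5 10:3→10,j→10,v→10,5→10,w→10 11:3→16,j→17,v→11,5→11,w→18 12:3→9,j→18,v→12,5→12,w→19 13:3→20,j→19,v→13,5→21,w→13 14:3→14,j→20,v→14,5→22,w→5 15:3→22,j→21,v→15,5→5,w→15 16:3→16,j→23,v→16,5→16,w→5 17:3→5,j→17,v→17,5→17,w→24 18:3→16,j→24,v→18,5→18,w→25 19:3→26,j→25,v→19,5→27,w→19 20:3→20,j→26,v→20,5→28,w→5 21:3→28,j→27,v→21,5→5,w→21 22:3→22,j→28,v→22,5→5,w→5 23:3→5,j→23,v→23,5→23,w→5 24:3→5,j→24,v→24,5→24,w→29 25:3→30,j→29,v→25,5→31,w→25 26:3→26,j→30,v→26,5→32,w→5 27:3→32,j→31,v→27,5→5,w→27 28:3→28,j→32,v→28,5→5,w→5 29:3→5,j→29,v→29,5→33,w→29 30:3→30,j→34,v→30,5→35,w→5 31:3→35,j→33,v→31,5→5,w→31 32:3→32,j→35,v→32,5→5,w→5 33:3→5,j→33,v→33,5→5,w→33 34:3→5,j→34,v→34,5→36,w→5 35:3→35,j→36,v→35,5→5,w→5 36:3→5,j→36,v→36,5→5,w→5 [Hopcroft].
'3ww': |S_i|=[45, 23, 3, 2] end={s34,s6} ∉↓L; 3/3 del acc.
'ww55w': run [45, 39, 28, 15, 4, 2] end={s34,s6} — reject; 5/5 single-dels accept.
'jjjj3w': N↓-sim [45, 35, 28, 20, 13, 5, 2] end={s34,s6} — reject; 6/6 deletions ∈↓L.
3 minimals (antichain).

A = [3ww, ww55w, jjjj3w].


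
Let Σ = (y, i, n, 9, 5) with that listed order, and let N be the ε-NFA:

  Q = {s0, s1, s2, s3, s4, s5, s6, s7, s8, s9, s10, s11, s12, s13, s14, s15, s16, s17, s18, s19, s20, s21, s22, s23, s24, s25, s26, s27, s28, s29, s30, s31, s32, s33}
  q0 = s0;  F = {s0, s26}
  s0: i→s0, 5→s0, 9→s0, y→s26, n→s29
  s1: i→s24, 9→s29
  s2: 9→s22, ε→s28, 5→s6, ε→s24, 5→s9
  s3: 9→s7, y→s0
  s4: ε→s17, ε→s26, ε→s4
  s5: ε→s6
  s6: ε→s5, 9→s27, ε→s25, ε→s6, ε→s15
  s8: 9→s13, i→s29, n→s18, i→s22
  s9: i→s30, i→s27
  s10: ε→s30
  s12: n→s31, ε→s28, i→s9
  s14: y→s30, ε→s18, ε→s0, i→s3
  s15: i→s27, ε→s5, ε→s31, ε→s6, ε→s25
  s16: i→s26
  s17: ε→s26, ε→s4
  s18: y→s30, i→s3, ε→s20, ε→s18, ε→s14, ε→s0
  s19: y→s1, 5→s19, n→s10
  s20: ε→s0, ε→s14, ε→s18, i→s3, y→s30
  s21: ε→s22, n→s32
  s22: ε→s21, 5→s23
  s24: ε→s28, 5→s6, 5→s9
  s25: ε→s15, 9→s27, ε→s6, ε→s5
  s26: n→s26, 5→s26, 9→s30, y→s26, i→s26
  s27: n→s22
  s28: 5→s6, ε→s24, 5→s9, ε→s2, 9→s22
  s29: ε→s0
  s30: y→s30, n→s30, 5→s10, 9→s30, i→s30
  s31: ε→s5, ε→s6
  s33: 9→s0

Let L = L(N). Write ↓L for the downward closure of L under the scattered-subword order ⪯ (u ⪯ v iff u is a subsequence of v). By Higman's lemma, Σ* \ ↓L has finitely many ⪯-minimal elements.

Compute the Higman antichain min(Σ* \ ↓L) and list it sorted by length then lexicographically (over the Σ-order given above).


|Q|=34, |F|=2, |δ|=90 (38 ε).
min D↑ (3 st, q0=0, F={2}): 0:y→1,i→0,n→0,9→0,5→0 1:y→1,i→1,n→1,9→2,5→1 2:y→2,i→2,n→2,9→2,5→2 (ε-aug+det+¬).
'y9': N↓-sim [5, 3, 2] end={s10,s30} rej; 2/2 deletions ∈↓L.
1 words, ⪯-incomp.

A = [y9].


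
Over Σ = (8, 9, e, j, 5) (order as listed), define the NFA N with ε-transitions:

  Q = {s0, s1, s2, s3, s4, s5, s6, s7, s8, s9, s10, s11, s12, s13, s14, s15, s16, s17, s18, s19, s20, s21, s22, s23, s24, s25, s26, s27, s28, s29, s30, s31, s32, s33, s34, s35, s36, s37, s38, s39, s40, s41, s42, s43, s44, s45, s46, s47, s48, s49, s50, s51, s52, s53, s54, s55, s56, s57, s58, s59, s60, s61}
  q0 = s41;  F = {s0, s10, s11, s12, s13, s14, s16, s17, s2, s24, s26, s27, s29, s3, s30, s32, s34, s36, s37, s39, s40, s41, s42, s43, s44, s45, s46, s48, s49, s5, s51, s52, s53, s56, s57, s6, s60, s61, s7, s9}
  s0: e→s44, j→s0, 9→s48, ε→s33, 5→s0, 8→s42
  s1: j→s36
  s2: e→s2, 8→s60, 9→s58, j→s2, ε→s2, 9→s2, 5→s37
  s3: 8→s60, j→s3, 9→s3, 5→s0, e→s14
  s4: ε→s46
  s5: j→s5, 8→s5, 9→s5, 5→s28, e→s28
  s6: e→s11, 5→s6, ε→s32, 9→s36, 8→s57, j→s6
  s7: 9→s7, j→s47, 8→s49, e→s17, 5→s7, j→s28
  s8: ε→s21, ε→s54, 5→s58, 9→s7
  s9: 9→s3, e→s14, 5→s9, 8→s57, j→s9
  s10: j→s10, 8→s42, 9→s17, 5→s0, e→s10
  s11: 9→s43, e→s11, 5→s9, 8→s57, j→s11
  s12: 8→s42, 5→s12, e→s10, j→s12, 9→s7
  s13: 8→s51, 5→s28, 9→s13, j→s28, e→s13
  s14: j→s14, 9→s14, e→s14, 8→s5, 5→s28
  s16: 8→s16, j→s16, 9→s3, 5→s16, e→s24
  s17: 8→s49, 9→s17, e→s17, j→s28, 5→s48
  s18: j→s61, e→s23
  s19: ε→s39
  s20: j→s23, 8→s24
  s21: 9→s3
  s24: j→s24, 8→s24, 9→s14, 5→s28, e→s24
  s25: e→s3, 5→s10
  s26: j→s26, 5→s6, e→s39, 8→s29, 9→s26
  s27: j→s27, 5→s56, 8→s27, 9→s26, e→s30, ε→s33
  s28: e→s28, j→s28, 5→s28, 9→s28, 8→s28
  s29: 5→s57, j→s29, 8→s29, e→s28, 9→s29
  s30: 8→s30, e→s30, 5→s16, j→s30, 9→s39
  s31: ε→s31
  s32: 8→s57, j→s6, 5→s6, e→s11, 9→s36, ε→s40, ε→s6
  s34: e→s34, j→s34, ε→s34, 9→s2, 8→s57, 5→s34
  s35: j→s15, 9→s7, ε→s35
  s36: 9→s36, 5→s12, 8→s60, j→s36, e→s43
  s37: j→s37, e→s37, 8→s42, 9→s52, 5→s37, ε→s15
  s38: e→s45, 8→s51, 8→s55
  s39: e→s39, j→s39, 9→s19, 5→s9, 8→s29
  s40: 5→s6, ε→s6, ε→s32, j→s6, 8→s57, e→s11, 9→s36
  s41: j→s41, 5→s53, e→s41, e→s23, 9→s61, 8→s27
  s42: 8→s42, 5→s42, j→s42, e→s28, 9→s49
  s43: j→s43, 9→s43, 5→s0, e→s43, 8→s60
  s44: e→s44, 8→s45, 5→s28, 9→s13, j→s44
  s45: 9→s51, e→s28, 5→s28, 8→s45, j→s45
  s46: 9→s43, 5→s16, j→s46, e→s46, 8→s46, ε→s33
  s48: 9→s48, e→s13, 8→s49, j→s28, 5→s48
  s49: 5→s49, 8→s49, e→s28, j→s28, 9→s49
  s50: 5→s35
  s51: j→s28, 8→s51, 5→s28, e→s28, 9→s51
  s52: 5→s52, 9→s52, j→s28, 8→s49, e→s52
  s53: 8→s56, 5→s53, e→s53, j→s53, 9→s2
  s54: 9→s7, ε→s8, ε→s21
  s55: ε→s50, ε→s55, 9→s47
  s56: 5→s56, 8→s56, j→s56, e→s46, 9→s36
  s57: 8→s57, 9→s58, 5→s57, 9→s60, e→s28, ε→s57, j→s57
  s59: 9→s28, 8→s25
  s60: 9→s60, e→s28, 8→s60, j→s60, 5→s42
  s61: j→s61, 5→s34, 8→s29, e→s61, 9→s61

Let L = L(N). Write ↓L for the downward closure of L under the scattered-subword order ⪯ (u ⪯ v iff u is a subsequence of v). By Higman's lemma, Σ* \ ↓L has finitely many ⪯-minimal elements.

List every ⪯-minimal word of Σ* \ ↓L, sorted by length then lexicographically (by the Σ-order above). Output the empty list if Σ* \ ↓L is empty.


A = [98e, 8e5e5, 5959j].

|Q|=62, |F|=40, |δ|=251 (22 ε).
min D↑ (39 st, q0=0, F={15}): 0:8→1,9→2,e→0,j→0,5→3 1:8→1,9→4,e→5,j→1,5→6 2:8→7,9→2,e→2,j→2,5→8 3:8→6,9→9,e→3,j→3,5→3 4:8→7,9→4,e→10,j→4,5→11 5:8→5,9→10,e→5,j→5,5→12 6:8→6,9→13,e→14,j→6,5→6 7:8→7,9→7,e→15,j→7,5→16 8:8→16,9→9,e→8,j→8,5→8 9:8→17,9→9,e→9,j→9,5→18 10:8→7,9→10,e→10,j→10,5→19 11:8→16,9→13,e→20,j→11,5→11 12:8→12,9→21,e→22,j→12,5→12 13:8→17,9→13,e→23,j→13,5→24 14:8→14,9→23,e→14,j→14,5→12 15:8→15,9→15,e→15,j→15,5→15 16:8→16,9→17,e→15,j→16,5→16 17:8→17,9→17,e→15,j→17,5→25 18:8→25,9→26,e→18,j→18,5→18 19:8→16,9→21,e→27,j→19,5→19 20:8→16,9→23,e→20,j→20,5→19 21:8→17,9→21,e→27,j→21,5→28 22:8→22,9→27,e→22,j→22,5→15 23:8→17,9→23,e→23,j→23,5→28 24:8→25,9→29,e→30,j→24,5→24 25:8→25,9→31,e→15,j→25,5→25 26:8→31,9→26,e→26,j→15,5→26 27:8→32,9→27,e→27,j→27,5→15 28:8→25,9→33,e→34,j→28,5→28 29:8→31,9→29,e→35,j→15,5→29 30:8→25,9→35,e→30,j→30,5→28 31:8→31,9→31,e→15,j→15,5→31 32:8→32,9→32,e→15,j→32,5→15 33:8→31,9→33,e→36,j→15,5→33 34:8→37,9→36,e→34,j→34,5→15 35:8→31,9→35,e→35,j→15,5→33 36:8→38,9→36,e→36,j→15,5→15 37:8→37,9→38,e→15,j→37,5→15 38:8→38,9→38,e→15,j→15,5→15.
'98e': run [47, 38, 10, 1] end={s28} ∉↓L; 3/3 del acc.
'8e5e5': run [47, 38, 28, 19, 8, 1] end={s28} rej; 5/5 single-dels accept.
'5959j': |S_i|=[47, 38, 26, 18, 9, 2] end={s28,s47} rej; 5/5 deletions ∈↓L.
3 minimals (antichain).


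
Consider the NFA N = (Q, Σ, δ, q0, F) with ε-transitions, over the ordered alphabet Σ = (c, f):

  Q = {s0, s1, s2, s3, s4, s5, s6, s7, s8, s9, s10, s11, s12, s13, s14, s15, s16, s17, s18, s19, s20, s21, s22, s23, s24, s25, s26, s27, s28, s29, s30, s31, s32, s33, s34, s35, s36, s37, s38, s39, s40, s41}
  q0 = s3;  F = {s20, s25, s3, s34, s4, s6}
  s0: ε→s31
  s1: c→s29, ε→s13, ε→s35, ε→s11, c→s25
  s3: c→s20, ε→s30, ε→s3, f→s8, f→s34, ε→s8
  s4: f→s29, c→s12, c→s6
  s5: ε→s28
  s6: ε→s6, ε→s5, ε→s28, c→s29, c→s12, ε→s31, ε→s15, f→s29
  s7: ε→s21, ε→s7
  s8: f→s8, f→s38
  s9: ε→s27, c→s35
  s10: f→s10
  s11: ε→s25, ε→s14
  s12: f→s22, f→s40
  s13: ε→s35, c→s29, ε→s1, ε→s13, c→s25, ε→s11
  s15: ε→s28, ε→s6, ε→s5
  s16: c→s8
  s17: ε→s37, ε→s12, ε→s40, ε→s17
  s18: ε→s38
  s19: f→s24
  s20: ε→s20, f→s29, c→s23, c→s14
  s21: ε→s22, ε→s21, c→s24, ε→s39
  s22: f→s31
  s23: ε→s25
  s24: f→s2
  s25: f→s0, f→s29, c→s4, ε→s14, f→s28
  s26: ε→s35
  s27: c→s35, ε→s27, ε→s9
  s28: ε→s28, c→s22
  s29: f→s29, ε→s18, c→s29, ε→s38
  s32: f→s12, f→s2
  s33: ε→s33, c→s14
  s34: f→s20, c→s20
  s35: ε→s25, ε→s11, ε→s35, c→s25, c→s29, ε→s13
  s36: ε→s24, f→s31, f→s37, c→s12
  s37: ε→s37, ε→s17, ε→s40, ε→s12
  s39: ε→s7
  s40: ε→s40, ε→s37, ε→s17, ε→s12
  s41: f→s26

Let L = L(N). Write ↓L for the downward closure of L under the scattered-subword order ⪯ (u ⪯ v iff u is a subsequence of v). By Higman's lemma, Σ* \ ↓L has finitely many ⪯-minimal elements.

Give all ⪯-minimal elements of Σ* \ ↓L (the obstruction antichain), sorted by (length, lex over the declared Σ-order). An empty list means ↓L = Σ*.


|Q|=42, |F|=6, |δ|=103 (57 ε).
min D↑ (7 st, q0=0, F={4}): 0:c→1,f→2 1:c→3,f→4 2:c→1,f→1 3:c→5,f→4 4:c→4,f→4 5:c→6,f→4 6:c→4,f→4 (ε-aug+det+¬).
'cf': |S_i|=[23, 19, 11] end={s0,s12,s17,s18,s22,s28,s29,s31,s37,s38,s40} rej; 2/2 deletions ∈↓L.
'fff': run [23, 21, 20, 12] end={s0,s12,s17,s18,s22,s28,s29,s31,s37,s38,s40,s8} rej; 3/3 del acc.
'ccccc': |S_i|=[23, 19, 18, 14, 13, 9] end={s12,s17,s18,s22,s29,s31,s37,s38,s40} — reject; 5/5 del acc.
'ffcccc': run [23, 21, 20, 18, 14, 13, 9] end={s12,s17,s18,s22,s29,s31,s37,s38,s40} — reject; 6/6 single-dels accept.
4 words, ⪯-incomp.

Antichain: [cf, fff, ccccc, ffcccc].


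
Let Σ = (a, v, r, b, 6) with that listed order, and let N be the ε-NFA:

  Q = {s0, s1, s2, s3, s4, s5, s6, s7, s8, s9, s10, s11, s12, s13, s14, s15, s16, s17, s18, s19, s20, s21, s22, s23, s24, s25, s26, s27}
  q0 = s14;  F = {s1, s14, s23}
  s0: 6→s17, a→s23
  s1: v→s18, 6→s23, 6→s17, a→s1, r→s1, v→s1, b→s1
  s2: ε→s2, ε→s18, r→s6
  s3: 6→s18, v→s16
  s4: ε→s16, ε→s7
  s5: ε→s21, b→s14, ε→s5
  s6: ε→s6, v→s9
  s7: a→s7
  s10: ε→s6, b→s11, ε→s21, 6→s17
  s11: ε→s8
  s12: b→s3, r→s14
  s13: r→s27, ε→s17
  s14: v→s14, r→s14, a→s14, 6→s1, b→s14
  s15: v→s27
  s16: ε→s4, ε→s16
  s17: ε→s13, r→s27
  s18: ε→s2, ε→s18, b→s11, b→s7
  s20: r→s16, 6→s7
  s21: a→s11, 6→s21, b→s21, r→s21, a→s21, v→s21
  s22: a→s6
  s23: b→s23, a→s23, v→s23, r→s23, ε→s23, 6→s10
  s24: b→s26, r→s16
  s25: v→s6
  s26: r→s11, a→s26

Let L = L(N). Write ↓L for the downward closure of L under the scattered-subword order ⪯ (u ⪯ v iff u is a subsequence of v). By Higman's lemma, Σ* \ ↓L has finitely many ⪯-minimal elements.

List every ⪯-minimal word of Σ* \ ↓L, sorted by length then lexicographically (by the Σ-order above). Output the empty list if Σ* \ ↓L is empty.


|Q|=28, |F|=3, |δ|=65 (17 ε).
min D↑ (4 st, q0=0, F={3}): 0:a→0,v→0,r→0,b→0,6→1 1:a→1,v→1,r→1,b→1,6→2 2:a→2,v→2,r→2,b→2,6→3 3:a→3,v→3,r→3,b→3,6→3 [Hopcroft].
'666': run [15, 14, 10, 9] end={s10,s11,s13,s17,s21,s27,s6,s8,s9} rej; 3/3 del acc.
1 obstructions.

min(Σ*\↓L) = [666].


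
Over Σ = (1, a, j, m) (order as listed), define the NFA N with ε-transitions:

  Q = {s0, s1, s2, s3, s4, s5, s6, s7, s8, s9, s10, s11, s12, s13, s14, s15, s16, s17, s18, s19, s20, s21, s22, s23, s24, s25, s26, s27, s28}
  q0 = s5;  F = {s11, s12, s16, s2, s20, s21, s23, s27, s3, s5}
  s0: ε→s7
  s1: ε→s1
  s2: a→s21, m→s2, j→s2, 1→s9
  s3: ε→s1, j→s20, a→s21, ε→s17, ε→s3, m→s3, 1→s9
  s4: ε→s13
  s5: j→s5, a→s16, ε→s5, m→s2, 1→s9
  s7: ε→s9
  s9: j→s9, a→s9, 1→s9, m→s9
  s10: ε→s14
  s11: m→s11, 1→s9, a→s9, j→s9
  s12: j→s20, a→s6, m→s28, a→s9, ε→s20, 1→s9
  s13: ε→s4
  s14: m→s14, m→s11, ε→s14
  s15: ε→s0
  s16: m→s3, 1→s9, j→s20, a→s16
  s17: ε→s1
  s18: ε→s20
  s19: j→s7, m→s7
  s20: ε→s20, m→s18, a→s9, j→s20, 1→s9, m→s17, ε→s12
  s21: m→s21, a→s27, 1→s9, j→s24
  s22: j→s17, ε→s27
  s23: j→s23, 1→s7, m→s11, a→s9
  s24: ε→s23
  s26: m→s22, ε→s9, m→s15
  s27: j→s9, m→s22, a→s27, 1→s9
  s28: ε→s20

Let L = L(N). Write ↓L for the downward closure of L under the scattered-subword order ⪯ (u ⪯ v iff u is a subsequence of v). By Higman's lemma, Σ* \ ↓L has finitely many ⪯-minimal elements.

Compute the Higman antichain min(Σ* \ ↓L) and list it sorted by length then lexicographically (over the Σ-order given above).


Antichain: [1, aja, maaj, majmj].

|Q|=29, |F|=10, |δ|=74 (21 ε).
min D↑ (10 st, q0=0, F={1}): 0:1→1,a→2,j→0,m→3 1:1→1,a→1,j→1,m→1 2:1→1,a→2,j→4,m→5 3:1→1,a→6,j→3,m→3 4:1→1,a→1,j→4,m→4 5:1→1,a→6,j→4,m→5 6:1→1,a→7,j→8,m→6 7:1→1,a→7,j→1,m→7 8:1→1,a→1,j→8,m→9 9:1→1,a→1,j→1,m→9 (ε-aug+det+¬).
'1': run [19, 2] end={s7,s9} rej; 1/1 deletions ∈↓L.
'aja': |S_i|=[19, 17, 12, 2] end={s6,s9} ∉↓L; 3/3 del acc.
'maaj': run [19, 17, 11, 5, 3] end={s1,s17,s9} rej; 4/4 del acc.
'majmj': run [19, 17, 11, 7, 2, 1] end={s9} rej; 5/5 single-dels accept.
4 obstructions.


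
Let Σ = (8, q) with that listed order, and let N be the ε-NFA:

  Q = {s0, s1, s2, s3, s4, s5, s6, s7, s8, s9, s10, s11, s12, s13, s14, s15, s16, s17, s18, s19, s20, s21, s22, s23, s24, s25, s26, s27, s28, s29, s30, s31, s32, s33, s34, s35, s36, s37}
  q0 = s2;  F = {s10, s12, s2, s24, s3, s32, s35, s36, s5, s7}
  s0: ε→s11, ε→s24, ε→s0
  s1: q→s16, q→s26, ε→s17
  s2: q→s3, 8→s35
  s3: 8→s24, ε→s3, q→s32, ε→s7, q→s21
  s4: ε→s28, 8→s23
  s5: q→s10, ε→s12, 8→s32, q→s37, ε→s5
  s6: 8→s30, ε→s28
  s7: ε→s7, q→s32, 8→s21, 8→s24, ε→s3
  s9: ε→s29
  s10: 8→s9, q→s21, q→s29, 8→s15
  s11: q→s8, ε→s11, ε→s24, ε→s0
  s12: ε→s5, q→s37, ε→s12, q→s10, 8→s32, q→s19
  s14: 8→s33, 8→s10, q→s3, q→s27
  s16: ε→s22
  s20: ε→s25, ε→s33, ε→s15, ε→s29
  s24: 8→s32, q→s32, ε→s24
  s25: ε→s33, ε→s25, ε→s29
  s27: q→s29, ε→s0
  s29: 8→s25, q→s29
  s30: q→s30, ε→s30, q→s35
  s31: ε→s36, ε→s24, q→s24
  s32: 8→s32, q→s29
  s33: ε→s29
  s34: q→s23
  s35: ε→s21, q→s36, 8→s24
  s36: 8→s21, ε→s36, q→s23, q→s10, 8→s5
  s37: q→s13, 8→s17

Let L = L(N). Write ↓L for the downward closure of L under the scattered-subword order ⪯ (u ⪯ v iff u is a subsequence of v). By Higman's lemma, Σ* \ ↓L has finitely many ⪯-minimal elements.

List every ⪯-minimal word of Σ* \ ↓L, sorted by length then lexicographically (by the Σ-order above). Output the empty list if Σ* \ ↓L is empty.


Antichain: [qqq, 888q, 88qq, 8qq8, q88q].

|Q|=38, |F|=10, |δ|=81 (34 ε).
min D↑ (9 st, q0=0, F={8}): 0:8→1,q→2 1:8→3,q→4 2:8→3,q→5 3:8→5,q→5 4:8→6,q→7 5:8→5,q→8 6:8→5,q→7 7:8→8,q→8 8:8→8,q→8 [Hopcroft].
'qqq': |S_i|=[21, 19, 13, 5] end={s13,s21,s25,s29,s33} ∉↓L; 3/3 del acc.
'888q': run [21, 18, 15, 7, 3] end={s25,s29,s33} rej; 4/4 del acc.
'88qq': |S_i|=[21, 18, 15, 12, 5] end={s13,s21,s25,s29,s33} rej; 4/4 del acc.
'8qq8': N↓-sim [21, 18, 16, 12, 6] end={s15,s17,s25,s29,s33,s9} rej; 4/4 single-dels accept.
'q88q': N↓-sim [21, 19, 15, 7, 3] end={s25,s29,s33} — reject; 4/4 single-dels accept.
5 minimals (antichain).


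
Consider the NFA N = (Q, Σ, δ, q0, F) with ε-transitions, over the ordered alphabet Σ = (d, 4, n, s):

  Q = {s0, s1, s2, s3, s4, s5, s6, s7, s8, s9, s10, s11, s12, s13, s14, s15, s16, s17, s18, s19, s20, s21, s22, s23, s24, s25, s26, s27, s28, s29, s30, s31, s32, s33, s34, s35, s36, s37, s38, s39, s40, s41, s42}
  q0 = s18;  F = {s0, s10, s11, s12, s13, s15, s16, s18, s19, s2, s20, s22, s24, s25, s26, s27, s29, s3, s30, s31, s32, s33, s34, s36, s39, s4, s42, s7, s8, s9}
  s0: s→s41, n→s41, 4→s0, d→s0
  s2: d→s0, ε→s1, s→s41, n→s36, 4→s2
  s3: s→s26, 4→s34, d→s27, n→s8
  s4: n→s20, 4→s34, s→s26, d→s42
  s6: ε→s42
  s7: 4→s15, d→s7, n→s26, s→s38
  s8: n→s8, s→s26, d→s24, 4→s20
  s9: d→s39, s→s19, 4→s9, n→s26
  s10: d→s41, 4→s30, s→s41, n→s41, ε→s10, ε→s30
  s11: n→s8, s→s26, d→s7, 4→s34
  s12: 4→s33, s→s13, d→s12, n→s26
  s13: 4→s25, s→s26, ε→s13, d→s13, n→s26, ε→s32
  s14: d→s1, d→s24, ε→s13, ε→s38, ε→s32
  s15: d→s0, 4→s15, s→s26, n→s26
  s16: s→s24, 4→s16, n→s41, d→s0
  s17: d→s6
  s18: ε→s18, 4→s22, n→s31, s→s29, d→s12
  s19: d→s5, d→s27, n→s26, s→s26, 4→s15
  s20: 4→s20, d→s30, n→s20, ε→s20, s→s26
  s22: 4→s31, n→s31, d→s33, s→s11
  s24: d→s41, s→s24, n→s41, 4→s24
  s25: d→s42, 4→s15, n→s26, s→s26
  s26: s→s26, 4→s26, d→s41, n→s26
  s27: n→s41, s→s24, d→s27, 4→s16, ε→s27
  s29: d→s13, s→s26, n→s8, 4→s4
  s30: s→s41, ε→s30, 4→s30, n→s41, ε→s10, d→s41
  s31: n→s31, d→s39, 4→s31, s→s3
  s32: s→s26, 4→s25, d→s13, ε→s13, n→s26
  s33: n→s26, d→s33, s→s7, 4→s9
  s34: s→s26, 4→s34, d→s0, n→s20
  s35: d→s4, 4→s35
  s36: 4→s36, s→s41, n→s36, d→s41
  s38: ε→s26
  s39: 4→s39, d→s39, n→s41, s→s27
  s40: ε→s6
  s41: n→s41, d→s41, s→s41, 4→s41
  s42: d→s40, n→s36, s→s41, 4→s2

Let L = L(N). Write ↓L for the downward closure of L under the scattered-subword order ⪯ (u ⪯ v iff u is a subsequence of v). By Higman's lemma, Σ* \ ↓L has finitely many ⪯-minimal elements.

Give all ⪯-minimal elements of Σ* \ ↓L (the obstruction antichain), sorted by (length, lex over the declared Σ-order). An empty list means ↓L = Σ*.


Antichain: [dnd, ndn, ssd, 44dn, s4ds, sndd].

|Q|=43, |F|=30, |δ|=147 (17 ε).
min D↑ (29 st, q0=0, F={15}): 0:d→1,4→2,n→3,s→4 1:d→1,4→5,n→6,s→7 2:d→5,4→3,n→3,s→8 3:d→9,4→3,n→3,s→10 4:d→7,4→11,n→12,s→6 5:d→5,4→13,n→6,s→14 6:d→15,4→6,n→6,s→6 7:d→7,4→16,n→6,s→6 8:d→14,4→17,n→12,s→6 9:d→9,4→9,n→15,s→18 10:d→18,4→17,n→12,s→6 11:d→19,4→17,n→20,s→6 12:d→21,4→20,n→12,s→6 13:d→9,4→13,n→6,s→22 14:d→14,4→23,n→6,s→6 15:d→15,4→15,n→15,s→15 16:d→19,4→23,n→6,s→6 17:d→24,4→17,n→20,s→6 18:d→18,4→25,n→15,s→21 19:d→19,4→26,n→27,s→15 20:d→28,4→20,n→20,s→6 21:d→15,4→21,n→15,s→21 22:d→18,4→23,n→6,s→6 23:d→24,4→23,n→6,s→6 24:d→24,4→24,n→15,s→15 25:d→24,4→25,n→15,s→21 26:d→24,4→26,n→27,s→15 27:d→15,4→27,n→27,s→15 28:d→15,4→28,n→15,s→15.
'dnd': N↓-sim [36, 26, 3, 1] end={s41} rej; 3/3 single-dels accept.
'ndn': N↓-sim [36, 15, 8, 1] end={s41} rej; 3/3 del acc.
'ssd': |S_i|=[36, 29, 4, 1] end={s41} — reject; 3/3 del acc.
'44dn': run [36, 31, 21, 9, 1] end={s41} rej; 4/4 del acc.
's4ds': run [36, 29, 18, 10, 1] end={s41} — reject; 4/4 single-dels accept.
'sndd': |S_i|=[36, 29, 8, 4, 1] end={s41} — reject; 4/4 del acc.
6 minimals (antichain).
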